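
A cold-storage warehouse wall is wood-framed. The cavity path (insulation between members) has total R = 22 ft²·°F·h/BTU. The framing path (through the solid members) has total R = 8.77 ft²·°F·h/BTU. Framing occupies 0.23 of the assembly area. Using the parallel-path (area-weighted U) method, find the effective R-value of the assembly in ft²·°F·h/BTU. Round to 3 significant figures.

U_eff = 0.77/22 + 0.23/8.77 = 0.035 + 0.02623 = 0.06123
R_eff = 1/U_eff = 16.33 ft²·°F·h/BTU

16.3 ft²·°F·h/BTU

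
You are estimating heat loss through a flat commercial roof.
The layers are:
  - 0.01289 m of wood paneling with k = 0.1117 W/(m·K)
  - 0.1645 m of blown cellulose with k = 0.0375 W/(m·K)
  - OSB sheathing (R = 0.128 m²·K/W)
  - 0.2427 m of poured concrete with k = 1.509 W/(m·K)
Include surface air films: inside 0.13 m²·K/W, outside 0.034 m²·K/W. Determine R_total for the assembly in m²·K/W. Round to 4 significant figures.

4.955 m²·K/W

0.01289/0.1117 = 0.1154
0.1645/0.0375 = 4.3867
0.2427/1.509 = 0.16083
R_total = 0.13 + 0.1154 + 4.3867 + 0.128 + 0.16083 + 0.034 = 4.9549 m²·K/W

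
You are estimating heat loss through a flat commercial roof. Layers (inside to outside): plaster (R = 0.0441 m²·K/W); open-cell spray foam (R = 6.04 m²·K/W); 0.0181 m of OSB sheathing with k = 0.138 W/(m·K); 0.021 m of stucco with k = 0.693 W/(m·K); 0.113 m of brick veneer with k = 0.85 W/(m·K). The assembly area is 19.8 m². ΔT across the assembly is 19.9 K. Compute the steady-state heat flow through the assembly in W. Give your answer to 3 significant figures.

0.0181/0.138 = 0.1312
0.021/0.693 = 0.0303
0.113/0.85 = 0.1329
R_total = 0.0441 + 6.04 + 0.1312 + 0.0303 + 0.1329 = 6.379 m²·K/W
Q = A·ΔT/R = 19.8 × 19.9 / 6.379 = 61.77 W

61.8 W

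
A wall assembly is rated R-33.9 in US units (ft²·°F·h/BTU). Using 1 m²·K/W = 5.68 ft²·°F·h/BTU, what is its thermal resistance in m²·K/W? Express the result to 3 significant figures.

5.97 m²·K/W

R_SI = 33.9/5.68 = 5.968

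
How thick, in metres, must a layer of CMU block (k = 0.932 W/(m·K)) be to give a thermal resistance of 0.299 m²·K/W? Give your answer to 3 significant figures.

L = R·k = 0.299 × 0.932 = 0.2787 m

0.279 m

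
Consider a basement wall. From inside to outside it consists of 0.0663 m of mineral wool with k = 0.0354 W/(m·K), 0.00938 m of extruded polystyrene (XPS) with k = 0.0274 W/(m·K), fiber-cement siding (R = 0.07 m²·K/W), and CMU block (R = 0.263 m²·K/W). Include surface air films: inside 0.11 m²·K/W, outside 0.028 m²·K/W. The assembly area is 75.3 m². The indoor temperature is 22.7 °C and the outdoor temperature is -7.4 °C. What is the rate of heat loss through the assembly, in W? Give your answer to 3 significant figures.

844 W

0.0663/0.0354 = 1.873
0.00938/0.0274 = 0.3423
R_total = 0.11 + 1.873 + 0.3423 + 0.07 + 0.263 + 0.028 = 2.686 m²·K/W
Q = A·ΔT/R = 75.3 × (22.7 − (-7.4)) / 2.686 = 843.8 W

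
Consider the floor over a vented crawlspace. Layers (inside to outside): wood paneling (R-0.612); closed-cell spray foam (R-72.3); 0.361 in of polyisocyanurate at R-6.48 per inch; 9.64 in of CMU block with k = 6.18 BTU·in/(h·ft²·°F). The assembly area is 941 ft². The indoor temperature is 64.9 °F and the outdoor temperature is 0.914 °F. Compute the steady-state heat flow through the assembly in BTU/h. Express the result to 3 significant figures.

784 BTU/h

0.361 × 6.48 = 2.339
9.64/6.18 = 1.56
R_total = 0.612 + 72.3 + 2.339 + 1.56 = 76.81 ft²·°F·h/BTU
Q = A·ΔT/R = 941 × (64.9 − 0.914) / 76.81 = 783.9 BTU/h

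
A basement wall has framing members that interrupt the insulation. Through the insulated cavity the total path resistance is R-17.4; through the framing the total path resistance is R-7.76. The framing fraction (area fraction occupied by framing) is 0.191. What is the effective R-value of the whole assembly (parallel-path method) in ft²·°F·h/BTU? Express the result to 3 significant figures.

14.1 ft²·°F·h/BTU

U_eff = 0.809/17.4 + 0.191/7.76 = 0.04649 + 0.02461 = 0.07111
R_eff = 1/U_eff = 14.06 ft²·°F·h/BTU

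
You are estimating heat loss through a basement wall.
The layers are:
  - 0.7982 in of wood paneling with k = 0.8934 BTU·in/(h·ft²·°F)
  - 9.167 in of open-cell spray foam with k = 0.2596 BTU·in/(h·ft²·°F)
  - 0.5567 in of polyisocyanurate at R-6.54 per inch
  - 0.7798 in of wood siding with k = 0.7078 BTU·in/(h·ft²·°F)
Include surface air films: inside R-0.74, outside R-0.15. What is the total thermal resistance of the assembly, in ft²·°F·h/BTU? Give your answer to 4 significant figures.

0.7982/0.8934 = 0.89344
9.167/0.2596 = 35.312
0.5567 × 6.54 = 3.6408
0.7798/0.7078 = 1.1017
R_total = 0.74 + 0.89344 + 35.312 + 3.6408 + 1.1017 + 0.15 = 41.838 ft²·°F·h/BTU

41.84 ft²·°F·h/BTU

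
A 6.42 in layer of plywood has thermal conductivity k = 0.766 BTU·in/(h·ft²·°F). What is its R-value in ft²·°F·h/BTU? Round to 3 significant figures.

R = L/k = 6.42/0.766 = 8.381 ft²·°F·h/BTU

8.38 ft²·°F·h/BTU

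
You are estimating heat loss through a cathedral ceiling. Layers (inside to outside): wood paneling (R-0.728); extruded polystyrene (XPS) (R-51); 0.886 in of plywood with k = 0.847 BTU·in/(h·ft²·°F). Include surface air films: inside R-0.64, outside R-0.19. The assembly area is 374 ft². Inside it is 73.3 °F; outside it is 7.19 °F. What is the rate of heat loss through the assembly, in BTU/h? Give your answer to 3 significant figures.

0.886/0.847 = 1.046
R_total = 0.64 + 0.728 + 51 + 1.046 + 0.19 = 53.6 ft²·°F·h/BTU
Q = A·ΔT/R = 374 × (73.3 − 7.19) / 53.6 = 461.3 BTU/h

461 BTU/h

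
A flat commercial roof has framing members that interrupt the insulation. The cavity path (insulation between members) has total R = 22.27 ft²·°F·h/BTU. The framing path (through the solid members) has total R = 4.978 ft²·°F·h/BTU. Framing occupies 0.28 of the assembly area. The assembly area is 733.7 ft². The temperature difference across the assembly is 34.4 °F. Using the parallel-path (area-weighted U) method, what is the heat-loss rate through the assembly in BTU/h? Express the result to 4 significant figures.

2236 BTU/h

U_eff = 0.72/22.27 + 0.28/4.978 = 0.03233 + 0.056247 = 0.088578
R_eff = 1/U_eff = 11.289 ft²·°F·h/BTU
Q = 733.7 × 34.4 / 11.289 = 2235.6 BTU/h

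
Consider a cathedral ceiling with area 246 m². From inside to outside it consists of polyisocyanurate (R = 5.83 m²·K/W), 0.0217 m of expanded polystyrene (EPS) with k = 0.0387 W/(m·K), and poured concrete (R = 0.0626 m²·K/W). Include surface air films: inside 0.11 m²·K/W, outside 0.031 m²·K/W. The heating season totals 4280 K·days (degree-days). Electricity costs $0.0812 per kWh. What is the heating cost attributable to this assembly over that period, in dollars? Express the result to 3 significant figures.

311 dollars

0.0217/0.0387 = 0.5607
R_total = 0.11 + 5.83 + 0.5607 + 0.0626 + 0.031 = 6.594 m²·K/W
E = A × HDD × 24 / R / 1000 = 246 × 4280 × 24 / 6.594 / 1000 = 3832 kWh
Cost = 3832 × 0.0812 = $311.2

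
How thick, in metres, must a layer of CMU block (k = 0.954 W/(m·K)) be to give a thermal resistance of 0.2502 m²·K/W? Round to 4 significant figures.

L = R·k = 0.2502 × 0.954 = 0.23869 m

0.2387 m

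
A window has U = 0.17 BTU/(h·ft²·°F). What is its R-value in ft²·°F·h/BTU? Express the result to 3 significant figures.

R = 1/U = 1/0.17 = 5.882

5.88 ft²·°F·h/BTU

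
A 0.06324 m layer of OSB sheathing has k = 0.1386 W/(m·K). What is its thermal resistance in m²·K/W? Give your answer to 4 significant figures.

0.4563 m²·K/W

R = L/k = 0.06324/0.1386 = 0.45628 m²·K/W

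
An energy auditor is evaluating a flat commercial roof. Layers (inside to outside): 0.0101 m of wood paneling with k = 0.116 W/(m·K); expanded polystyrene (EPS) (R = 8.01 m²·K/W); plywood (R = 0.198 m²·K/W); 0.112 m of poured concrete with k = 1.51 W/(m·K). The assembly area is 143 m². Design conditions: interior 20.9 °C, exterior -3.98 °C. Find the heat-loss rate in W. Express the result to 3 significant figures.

0.0101/0.116 = 0.08707
0.112/1.51 = 0.07417
R_total = 0.08707 + 8.01 + 0.198 + 0.07417 = 8.369 m²·K/W
Q = A·ΔT/R = 143 × (20.9 − (-3.98)) / 8.369 = 425.1 W

425 W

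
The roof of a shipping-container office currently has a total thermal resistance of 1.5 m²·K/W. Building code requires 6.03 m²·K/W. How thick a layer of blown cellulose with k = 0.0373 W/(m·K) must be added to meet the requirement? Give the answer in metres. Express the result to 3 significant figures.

0.169 m

ΔR = 6.03 − 1.5 = 4.53 m²·K/W
L = ΔR × k = 4.53 × 0.0373 = 0.169 m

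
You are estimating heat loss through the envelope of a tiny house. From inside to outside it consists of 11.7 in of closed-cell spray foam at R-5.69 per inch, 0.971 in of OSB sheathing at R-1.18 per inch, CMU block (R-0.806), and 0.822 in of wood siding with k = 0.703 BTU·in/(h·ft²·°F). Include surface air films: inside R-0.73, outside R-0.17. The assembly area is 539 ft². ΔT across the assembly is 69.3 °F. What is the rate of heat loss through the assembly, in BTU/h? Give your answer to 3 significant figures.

529 BTU/h

11.7 × 5.69 = 66.57
0.971 × 1.18 = 1.146
0.822/0.703 = 1.169
R_total = 0.73 + 66.57 + 1.146 + 0.806 + 1.169 + 0.17 = 70.59 ft²·°F·h/BTU
Q = A·ΔT/R = 539 × 69.3 / 70.59 = 529.1 BTU/h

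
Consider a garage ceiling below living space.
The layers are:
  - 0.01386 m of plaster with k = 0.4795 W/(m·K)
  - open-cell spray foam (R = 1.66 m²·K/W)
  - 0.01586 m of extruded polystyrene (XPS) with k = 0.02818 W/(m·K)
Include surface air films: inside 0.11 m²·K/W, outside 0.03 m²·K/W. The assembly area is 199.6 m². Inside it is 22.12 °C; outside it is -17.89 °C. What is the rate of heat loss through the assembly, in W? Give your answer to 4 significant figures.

0.01386/0.4795 = 0.028905
0.01586/0.02818 = 0.56281
R_total = 0.11 + 0.028905 + 1.66 + 0.56281 + 0.03 = 2.3917 m²·K/W
Q = A·ΔT/R = 199.6 × (22.12 − (-17.89)) / 2.3917 = 3339 W

3339 W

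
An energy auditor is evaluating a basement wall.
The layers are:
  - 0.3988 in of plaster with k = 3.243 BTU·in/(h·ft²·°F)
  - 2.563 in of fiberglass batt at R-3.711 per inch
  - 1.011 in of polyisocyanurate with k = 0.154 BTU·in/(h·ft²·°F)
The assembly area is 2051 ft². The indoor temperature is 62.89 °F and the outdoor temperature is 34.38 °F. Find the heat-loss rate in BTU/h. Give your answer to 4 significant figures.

3610 BTU/h

0.3988/3.243 = 0.12297
2.563 × 3.711 = 9.5113
1.011/0.154 = 6.5649
R_total = 0.12297 + 9.5113 + 6.5649 = 16.199 ft²·°F·h/BTU
Q = A·ΔT/R = 2051 × (62.89 − 34.38) / 16.199 = 3609.7 BTU/h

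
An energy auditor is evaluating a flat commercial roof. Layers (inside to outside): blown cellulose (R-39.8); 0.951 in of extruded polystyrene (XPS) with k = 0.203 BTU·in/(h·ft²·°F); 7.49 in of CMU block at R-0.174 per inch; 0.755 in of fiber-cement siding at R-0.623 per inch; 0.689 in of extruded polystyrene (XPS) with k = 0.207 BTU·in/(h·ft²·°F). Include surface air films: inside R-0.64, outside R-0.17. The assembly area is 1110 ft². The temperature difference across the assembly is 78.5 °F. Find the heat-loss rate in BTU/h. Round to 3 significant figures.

0.951/0.203 = 4.685
7.49 × 0.174 = 1.303
0.755 × 0.623 = 0.4704
0.689/0.207 = 3.329
R_total = 0.64 + 39.8 + 4.685 + 1.303 + 0.4704 + 3.329 + 0.17 = 50.4 ft²·°F·h/BTU
Q = A·ΔT/R = 1110 × 78.5 / 50.4 = 1729 BTU/h

1730 BTU/h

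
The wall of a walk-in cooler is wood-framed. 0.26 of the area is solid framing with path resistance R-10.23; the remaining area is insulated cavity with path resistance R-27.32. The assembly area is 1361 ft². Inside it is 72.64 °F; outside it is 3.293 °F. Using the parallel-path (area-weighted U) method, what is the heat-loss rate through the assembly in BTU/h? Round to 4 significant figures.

U_eff = 0.74/27.32 + 0.26/10.23 = 0.027086 + 0.025415 = 0.052502
R_eff = 1/U_eff = 19.047 ft²·°F·h/BTU
Q = 1361 × (72.64 − 3.293) / 19.047 = 4955.2 BTU/h

4955 BTU/h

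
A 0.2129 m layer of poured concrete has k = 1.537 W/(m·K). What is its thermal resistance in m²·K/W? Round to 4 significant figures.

0.1385 m²·K/W

R = L/k = 0.2129/1.537 = 0.13852 m²·K/W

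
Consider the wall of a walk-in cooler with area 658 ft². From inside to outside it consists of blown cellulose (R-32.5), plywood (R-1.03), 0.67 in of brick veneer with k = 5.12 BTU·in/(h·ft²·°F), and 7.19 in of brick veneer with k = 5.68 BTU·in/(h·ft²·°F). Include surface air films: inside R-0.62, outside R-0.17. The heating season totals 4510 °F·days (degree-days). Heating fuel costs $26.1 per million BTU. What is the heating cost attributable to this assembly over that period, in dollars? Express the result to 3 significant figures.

52.0 dollars

0.67/5.12 = 0.1309
7.19/5.68 = 1.266
R_total = 0.62 + 32.5 + 1.03 + 0.1309 + 1.266 + 0.17 = 35.72 ft²·°F·h/BTU
E = A × HDD × 24 / R = 658 × 4510 × 24 / 35.72 = 1994000 BTU
Cost = 1994000/10⁶ × 26.1 = $52.05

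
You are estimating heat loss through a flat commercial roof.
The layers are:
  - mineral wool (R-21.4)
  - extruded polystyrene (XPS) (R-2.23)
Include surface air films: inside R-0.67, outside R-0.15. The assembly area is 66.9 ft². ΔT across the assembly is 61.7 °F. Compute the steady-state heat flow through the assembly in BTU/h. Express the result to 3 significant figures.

R_total = 0.67 + 21.4 + 2.23 + 0.15 = 24.45 ft²·°F·h/BTU
Q = A·ΔT/R = 66.9 × 61.7 / 24.45 = 168.8 BTU/h

169 BTU/h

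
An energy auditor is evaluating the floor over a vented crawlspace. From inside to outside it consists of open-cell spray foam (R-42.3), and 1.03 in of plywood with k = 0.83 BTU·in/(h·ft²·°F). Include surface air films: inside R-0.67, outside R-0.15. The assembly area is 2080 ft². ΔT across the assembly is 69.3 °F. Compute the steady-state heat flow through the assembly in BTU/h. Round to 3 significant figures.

1.03/0.83 = 1.241
R_total = 0.67 + 42.3 + 1.241 + 0.15 = 44.36 ft²·°F·h/BTU
Q = A·ΔT/R = 2080 × 69.3 / 44.36 = 3249 BTU/h

3250 BTU/h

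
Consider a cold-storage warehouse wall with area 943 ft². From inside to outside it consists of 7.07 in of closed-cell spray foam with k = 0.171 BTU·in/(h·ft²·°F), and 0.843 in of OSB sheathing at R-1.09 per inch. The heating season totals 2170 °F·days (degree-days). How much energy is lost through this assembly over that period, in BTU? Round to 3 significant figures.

1160000 BTU

7.07/0.171 = 41.35
0.843 × 1.09 = 0.9189
R_total = 41.35 + 0.9189 = 42.26 ft²·°F·h/BTU
E = A × HDD × 24 / R = 943 × 2170 × 24 / 42.26 = 1162000 BTU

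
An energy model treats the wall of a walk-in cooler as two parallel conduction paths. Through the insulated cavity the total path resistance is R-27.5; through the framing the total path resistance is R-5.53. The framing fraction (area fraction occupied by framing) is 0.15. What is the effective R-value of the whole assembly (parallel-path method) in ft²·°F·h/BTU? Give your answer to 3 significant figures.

U_eff = 0.85/27.5 + 0.15/5.53 = 0.03091 + 0.02712 = 0.05803
R_eff = 1/U_eff = 17.23 ft²·°F·h/BTU

17.2 ft²·°F·h/BTU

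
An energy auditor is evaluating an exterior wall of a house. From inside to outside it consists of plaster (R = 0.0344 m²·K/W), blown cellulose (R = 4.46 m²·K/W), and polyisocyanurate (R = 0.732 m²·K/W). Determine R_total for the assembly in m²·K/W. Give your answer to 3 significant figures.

R_total = 0.0344 + 4.46 + 0.732 = 5.226 m²·K/W

5.23 m²·K/W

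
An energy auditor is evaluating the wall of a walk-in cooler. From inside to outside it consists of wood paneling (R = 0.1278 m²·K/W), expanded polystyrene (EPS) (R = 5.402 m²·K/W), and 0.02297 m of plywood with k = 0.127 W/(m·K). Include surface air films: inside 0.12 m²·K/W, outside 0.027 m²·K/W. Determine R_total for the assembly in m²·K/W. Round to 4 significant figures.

0.02297/0.127 = 0.18087
R_total = 0.12 + 0.1278 + 5.402 + 0.18087 + 0.027 = 5.8577 m²·K/W

5.858 m²·K/W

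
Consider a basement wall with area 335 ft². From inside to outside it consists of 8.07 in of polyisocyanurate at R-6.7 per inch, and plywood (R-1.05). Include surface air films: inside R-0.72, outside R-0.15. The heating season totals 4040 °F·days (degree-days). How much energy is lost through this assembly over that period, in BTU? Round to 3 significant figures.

8.07 × 6.7 = 54.07
R_total = 0.72 + 54.07 + 1.05 + 0.15 = 55.99 ft²·°F·h/BTU
E = A × HDD × 24 / R = 335 × 4040 × 24 / 55.99 = 580100 BTU

580000 BTU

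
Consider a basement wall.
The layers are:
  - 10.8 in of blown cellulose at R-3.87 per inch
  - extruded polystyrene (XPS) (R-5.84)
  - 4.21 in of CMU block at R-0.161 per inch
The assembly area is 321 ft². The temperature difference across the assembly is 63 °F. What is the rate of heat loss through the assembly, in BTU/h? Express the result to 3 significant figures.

10.8 × 3.87 = 41.8
4.21 × 0.161 = 0.6778
R_total = 41.8 + 5.84 + 0.6778 = 48.31 ft²·°F·h/BTU
Q = A·ΔT/R = 321 × 63 / 48.31 = 418.6 BTU/h

419 BTU/h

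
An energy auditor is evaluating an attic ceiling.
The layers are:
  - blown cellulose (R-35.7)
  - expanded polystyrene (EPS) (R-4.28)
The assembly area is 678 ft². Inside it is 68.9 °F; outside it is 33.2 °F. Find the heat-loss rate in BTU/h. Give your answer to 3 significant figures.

605 BTU/h

R_total = 35.7 + 4.28 = 39.98 ft²·°F·h/BTU
Q = A·ΔT/R = 678 × (68.9 − 33.2) / 39.98 = 605.4 BTU/h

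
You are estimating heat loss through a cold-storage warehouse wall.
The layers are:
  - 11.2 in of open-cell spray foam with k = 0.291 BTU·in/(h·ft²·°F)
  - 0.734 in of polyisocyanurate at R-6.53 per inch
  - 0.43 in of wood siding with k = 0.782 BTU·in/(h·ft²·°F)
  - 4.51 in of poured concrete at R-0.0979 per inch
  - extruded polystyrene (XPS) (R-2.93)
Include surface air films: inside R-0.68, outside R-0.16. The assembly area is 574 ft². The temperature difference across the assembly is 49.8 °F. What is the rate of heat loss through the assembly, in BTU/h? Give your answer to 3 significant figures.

595 BTU/h

11.2/0.291 = 38.49
0.734 × 6.53 = 4.793
0.43/0.782 = 0.5499
4.51 × 0.0979 = 0.4415
R_total = 0.68 + 38.49 + 4.793 + 0.5499 + 0.4415 + 2.93 + 0.16 = 48.04 ft²·°F·h/BTU
Q = A·ΔT/R = 574 × 49.8 / 48.04 = 595 BTU/h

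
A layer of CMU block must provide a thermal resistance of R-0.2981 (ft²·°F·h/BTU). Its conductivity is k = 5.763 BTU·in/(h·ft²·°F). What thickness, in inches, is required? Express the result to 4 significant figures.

1.718 in

L = R × k = 0.2981 × 5.763 = 1.718 in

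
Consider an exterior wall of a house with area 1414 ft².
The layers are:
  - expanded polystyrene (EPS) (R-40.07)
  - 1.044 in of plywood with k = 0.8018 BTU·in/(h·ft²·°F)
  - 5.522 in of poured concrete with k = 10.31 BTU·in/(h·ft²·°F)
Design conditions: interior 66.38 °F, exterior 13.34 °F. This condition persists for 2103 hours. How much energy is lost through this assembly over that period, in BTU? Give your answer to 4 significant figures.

1.044/0.8018 = 1.3021
5.522/10.31 = 0.5356
R_total = 40.07 + 1.3021 + 0.5356 = 41.908 ft²·°F·h/BTU
Q = 1414 × (66.38 − 13.34) / 41.908 = 1789.6 BTU/h
E = 1789.6 × 2103 = 3763600 BTU

3764000 BTU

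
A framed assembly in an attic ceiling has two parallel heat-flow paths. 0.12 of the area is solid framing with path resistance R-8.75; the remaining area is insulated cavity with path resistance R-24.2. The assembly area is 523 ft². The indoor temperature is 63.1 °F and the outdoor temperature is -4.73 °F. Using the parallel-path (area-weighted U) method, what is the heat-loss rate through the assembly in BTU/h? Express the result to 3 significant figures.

1780 BTU/h

U_eff = 0.88/24.2 + 0.12/8.75 = 0.03636 + 0.01371 = 0.05008
R_eff = 1/U_eff = 19.97 ft²·°F·h/BTU
Q = 523 × (63.1 − (-4.73)) / 19.97 = 1777 BTU/h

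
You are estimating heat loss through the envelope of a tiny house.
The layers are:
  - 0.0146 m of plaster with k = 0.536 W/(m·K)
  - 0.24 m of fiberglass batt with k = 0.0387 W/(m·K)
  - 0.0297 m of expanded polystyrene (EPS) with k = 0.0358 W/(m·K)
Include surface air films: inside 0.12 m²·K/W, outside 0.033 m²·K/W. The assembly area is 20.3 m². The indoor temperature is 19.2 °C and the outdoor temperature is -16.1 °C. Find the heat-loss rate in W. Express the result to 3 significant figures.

99.4 W

0.0146/0.536 = 0.02724
0.24/0.0387 = 6.202
0.0297/0.0358 = 0.8296
R_total = 0.12 + 0.02724 + 6.202 + 0.8296 + 0.033 = 7.211 m²·K/W
Q = A·ΔT/R = 20.3 × (19.2 − (-16.1)) / 7.211 = 99.37 W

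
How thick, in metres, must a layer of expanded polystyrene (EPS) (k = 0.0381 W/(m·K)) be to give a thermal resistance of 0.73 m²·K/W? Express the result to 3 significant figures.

L = R·k = 0.73 × 0.0381 = 0.02781 m

0.0278 m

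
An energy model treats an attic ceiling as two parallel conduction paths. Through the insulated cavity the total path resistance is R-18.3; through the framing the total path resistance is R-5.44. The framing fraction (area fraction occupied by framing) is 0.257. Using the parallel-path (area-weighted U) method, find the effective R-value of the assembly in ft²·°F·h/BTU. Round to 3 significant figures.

U_eff = 0.743/18.3 + 0.257/5.44 = 0.0406 + 0.04724 = 0.08784
R_eff = 1/U_eff = 11.38 ft²·°F·h/BTU

11.4 ft²·°F·h/BTU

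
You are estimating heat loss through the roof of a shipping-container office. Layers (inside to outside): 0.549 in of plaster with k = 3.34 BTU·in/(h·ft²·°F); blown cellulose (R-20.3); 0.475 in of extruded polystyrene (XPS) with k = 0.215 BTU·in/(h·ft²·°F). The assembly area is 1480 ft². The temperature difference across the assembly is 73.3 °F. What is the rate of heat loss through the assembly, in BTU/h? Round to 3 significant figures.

0.549/3.34 = 0.1644
0.475/0.215 = 2.209
R_total = 0.1644 + 20.3 + 2.209 = 22.67 ft²·°F·h/BTU
Q = A·ΔT/R = 1480 × 73.3 / 22.67 = 4785 BTU/h

4780 BTU/h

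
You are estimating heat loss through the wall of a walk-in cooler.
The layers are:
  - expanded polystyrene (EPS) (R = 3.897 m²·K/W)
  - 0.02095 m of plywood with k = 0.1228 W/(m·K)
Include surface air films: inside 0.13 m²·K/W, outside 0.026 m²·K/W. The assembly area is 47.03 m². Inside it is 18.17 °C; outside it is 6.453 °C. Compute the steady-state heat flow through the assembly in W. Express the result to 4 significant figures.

0.02095/0.1228 = 0.1706
R_total = 0.13 + 3.897 + 0.1706 + 0.026 = 4.2236 m²·K/W
Q = A·ΔT/R = 47.03 × (18.17 − 6.453) / 4.2236 = 130.47 W

130.5 W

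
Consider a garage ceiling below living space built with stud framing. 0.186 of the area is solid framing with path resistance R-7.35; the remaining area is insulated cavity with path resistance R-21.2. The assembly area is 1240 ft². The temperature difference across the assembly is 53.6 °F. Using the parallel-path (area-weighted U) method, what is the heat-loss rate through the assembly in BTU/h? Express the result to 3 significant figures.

4230 BTU/h

U_eff = 0.814/21.2 + 0.186/7.35 = 0.0384 + 0.02531 = 0.0637
R_eff = 1/U_eff = 15.7 ft²·°F·h/BTU
Q = 1240 × 53.6 / 15.7 = 4234 BTU/h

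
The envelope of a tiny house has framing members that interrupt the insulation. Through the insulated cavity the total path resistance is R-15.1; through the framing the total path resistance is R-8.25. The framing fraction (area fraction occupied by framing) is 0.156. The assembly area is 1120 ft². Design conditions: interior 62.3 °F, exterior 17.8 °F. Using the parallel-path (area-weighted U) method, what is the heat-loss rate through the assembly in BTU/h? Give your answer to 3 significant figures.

U_eff = 0.844/15.1 + 0.156/8.25 = 0.05589 + 0.01891 = 0.0748
R_eff = 1/U_eff = 13.37 ft²·°F·h/BTU
Q = 1120 × (62.3 − 17.8) / 13.37 = 3728 BTU/h

3730 BTU/h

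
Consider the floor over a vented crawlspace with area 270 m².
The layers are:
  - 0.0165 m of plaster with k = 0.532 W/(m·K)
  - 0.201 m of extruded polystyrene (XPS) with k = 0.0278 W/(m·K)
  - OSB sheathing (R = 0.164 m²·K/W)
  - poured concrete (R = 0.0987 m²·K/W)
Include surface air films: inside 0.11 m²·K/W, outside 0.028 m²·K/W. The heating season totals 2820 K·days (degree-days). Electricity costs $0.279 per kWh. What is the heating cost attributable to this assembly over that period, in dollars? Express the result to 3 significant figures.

0.0165/0.532 = 0.03102
0.201/0.0278 = 7.23
R_total = 0.11 + 0.03102 + 7.23 + 0.164 + 0.0987 + 0.028 = 7.662 m²·K/W
E = A × HDD × 24 / R / 1000 = 270 × 2820 × 24 / 7.662 / 1000 = 2385 kWh
Cost = 2385 × 0.279 = $665.4

665 dollars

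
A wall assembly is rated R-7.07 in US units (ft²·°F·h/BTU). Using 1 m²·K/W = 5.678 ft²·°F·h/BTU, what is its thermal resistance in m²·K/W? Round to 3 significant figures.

1.25 m²·K/W

R_SI = 7.07/5.678 = 1.245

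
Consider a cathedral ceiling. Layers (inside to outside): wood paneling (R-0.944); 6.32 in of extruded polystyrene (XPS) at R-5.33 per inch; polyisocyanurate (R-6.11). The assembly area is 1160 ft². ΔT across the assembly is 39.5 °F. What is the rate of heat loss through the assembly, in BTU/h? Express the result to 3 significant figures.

6.32 × 5.33 = 33.69
R_total = 0.944 + 33.69 + 6.11 = 40.74 ft²·°F·h/BTU
Q = A·ΔT/R = 1160 × 39.5 / 40.74 = 1125 BTU/h

1120 BTU/h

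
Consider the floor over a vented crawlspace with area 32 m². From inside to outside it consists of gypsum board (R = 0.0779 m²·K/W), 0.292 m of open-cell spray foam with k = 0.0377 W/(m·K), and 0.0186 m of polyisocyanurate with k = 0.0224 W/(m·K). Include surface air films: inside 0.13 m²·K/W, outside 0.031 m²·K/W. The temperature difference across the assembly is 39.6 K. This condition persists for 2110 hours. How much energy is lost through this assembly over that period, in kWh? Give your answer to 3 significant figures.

303 kWh

0.292/0.0377 = 7.745
0.0186/0.0224 = 0.8304
R_total = 0.13 + 0.0779 + 7.745 + 0.8304 + 0.031 = 8.815 m²·K/W
Q = 32 × 39.6 / 8.815 = 143.8 W
E = 143.8 W × 2110 h / 1000 = 303.3 kWh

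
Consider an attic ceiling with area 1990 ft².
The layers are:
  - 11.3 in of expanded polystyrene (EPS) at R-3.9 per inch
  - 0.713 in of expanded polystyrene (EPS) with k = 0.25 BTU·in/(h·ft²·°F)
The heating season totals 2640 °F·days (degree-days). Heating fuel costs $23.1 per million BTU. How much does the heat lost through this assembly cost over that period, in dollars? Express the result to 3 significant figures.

62.1 dollars

11.3 × 3.9 = 44.07
0.713/0.25 = 2.852
R_total = 44.07 + 2.852 = 46.92 ft²·°F·h/BTU
E = A × HDD × 24 / R = 1990 × 2640 × 24 / 46.92 = 2687000 BTU
Cost = 2687000/10⁶ × 23.1 = $62.07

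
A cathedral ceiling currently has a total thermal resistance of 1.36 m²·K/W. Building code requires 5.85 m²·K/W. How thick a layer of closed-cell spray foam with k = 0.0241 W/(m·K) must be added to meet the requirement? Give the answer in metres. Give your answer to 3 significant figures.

ΔR = 5.85 − 1.36 = 4.49 m²·K/W
L = ΔR × k = 4.49 × 0.0241 = 0.1082 m

0.108 m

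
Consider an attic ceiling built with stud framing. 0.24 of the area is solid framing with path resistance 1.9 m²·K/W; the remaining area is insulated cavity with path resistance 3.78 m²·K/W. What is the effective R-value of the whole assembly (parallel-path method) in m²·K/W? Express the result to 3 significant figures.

U_eff = 0.76/3.78 + 0.24/1.9 = 0.2011 + 0.1263 = 0.3274
R_eff = 1/U_eff = 3.055 m²·K/W

3.05 m²·K/W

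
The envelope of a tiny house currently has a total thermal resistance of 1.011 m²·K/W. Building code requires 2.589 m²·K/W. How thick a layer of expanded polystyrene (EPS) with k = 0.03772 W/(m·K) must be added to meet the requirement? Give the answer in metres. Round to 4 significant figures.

0.05952 m

ΔR = 2.589 − 1.011 = 1.578 m²·K/W
L = ΔR × k = 1.578 × 0.03772 = 0.059522 m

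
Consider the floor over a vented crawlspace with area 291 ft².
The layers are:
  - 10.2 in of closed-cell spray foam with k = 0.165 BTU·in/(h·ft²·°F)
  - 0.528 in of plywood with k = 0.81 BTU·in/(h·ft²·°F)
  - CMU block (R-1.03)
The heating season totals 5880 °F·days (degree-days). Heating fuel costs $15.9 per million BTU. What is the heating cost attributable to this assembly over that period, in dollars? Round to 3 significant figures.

10.2/0.165 = 61.82
0.528/0.81 = 0.6519
R_total = 61.82 + 0.6519 + 1.03 = 63.5 ft²·°F·h/BTU
E = A × HDD × 24 / R = 291 × 5880 × 24 / 63.5 = 646700 BTU
Cost = 646700/10⁶ × 15.9 = $10.28

10.3 dollars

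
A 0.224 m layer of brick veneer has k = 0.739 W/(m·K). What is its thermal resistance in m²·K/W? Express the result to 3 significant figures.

R = L/k = 0.224/0.739 = 0.3031 m²·K/W

0.303 m²·K/W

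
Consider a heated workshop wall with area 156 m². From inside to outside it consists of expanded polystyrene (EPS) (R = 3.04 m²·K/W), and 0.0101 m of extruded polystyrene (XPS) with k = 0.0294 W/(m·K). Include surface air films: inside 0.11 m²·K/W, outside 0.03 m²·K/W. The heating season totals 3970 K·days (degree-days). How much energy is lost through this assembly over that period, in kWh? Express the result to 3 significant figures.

0.0101/0.0294 = 0.3435
R_total = 0.11 + 3.04 + 0.3435 + 0.03 = 3.524 m²·K/W
E = A × HDD × 24 / R / 1000 = 156 × 3970 × 24 / 3.524 / 1000 = 4218 kWh

4220 kWh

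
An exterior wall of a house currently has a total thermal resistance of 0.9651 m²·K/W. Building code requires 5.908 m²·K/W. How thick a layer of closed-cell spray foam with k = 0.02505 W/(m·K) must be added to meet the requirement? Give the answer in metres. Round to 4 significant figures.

0.1238 m

ΔR = 5.908 − 0.9651 = 4.9429 m²·K/W
L = ΔR × k = 4.9429 × 0.02505 = 0.12382 m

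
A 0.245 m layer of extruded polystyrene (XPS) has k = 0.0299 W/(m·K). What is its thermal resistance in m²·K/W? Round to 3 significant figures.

R = L/k = 0.245/0.0299 = 8.194 m²·K/W

8.19 m²·K/W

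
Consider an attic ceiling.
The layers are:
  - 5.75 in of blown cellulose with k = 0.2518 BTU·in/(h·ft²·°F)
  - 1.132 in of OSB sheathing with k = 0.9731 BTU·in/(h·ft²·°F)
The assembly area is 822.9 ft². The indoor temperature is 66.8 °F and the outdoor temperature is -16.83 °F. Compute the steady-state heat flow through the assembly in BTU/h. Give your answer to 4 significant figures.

2868 BTU/h

5.75/0.2518 = 22.836
1.132/0.9731 = 1.1633
R_total = 22.836 + 1.1633 = 23.999 ft²·°F·h/BTU
Q = A·ΔT/R = 822.9 × (66.8 − (-16.83)) / 23.999 = 2867.6 BTU/h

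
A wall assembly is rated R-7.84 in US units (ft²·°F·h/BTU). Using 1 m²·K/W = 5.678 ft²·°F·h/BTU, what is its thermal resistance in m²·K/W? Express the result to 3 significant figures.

1.38 m²·K/W

R_SI = 7.84/5.678 = 1.381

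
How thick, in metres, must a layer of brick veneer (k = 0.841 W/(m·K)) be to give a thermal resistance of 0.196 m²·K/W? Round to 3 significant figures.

0.165 m

L = R·k = 0.196 × 0.841 = 0.1648 m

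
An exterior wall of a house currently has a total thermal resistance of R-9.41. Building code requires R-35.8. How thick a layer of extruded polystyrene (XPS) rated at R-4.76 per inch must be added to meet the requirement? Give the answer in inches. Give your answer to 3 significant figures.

ΔR = 35.8 − 9.41 = 26.39 ft²·°F·h/BTU
L = ΔR / (R/in) = 26.39/4.76 = 5.544 in

5.54 in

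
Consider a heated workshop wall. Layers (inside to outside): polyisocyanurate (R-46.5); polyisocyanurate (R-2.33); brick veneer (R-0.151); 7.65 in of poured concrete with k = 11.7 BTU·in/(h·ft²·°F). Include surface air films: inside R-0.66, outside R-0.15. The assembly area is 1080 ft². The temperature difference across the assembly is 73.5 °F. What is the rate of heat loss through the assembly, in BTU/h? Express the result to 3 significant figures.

1570 BTU/h

7.65/11.7 = 0.6538
R_total = 0.66 + 46.5 + 2.33 + 0.151 + 0.6538 + 0.15 = 50.44 ft²·°F·h/BTU
Q = A·ΔT/R = 1080 × 73.5 / 50.44 = 1574 BTU/h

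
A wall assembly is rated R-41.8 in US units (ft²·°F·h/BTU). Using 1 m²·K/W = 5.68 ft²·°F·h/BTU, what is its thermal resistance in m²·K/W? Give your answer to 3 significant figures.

7.36 m²·K/W

R_SI = 41.8/5.68 = 7.359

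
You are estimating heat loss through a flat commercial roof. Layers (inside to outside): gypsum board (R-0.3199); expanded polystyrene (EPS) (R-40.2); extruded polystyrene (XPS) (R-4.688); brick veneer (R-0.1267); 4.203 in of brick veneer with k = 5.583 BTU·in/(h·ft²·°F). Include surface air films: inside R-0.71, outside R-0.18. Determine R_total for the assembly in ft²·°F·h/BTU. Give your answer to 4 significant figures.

4.203/5.583 = 0.75282
R_total = 0.71 + 0.3199 + 40.2 + 4.688 + 0.1267 + 0.75282 + 0.18 = 46.977 ft²·°F·h/BTU

46.98 ft²·°F·h/BTU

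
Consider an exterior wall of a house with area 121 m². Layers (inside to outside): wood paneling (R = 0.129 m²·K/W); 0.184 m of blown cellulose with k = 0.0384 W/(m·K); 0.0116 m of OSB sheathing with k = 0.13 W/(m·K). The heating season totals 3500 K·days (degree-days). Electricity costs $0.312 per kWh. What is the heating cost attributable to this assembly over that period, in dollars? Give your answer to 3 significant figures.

0.184/0.0384 = 4.792
0.0116/0.13 = 0.08923
R_total = 0.129 + 4.792 + 0.08923 = 5.01 m²·K/W
E = A × HDD × 24 / R / 1000 = 121 × 3500 × 24 / 5.01 / 1000 = 2029 kWh
Cost = 2029 × 0.312 = $633

633 dollars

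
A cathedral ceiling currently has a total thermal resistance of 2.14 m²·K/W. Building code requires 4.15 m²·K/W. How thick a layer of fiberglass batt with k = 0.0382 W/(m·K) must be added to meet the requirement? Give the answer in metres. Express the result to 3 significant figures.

ΔR = 4.15 − 2.14 = 2.01 m²·K/W
L = ΔR × k = 2.01 × 0.0382 = 0.07678 m

0.0768 m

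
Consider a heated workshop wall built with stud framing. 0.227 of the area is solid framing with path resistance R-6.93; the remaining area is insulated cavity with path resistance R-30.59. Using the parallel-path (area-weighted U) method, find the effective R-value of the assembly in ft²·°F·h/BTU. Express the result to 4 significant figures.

17.23 ft²·°F·h/BTU

U_eff = 0.773/30.59 + 0.227/6.93 = 0.02527 + 0.032756 = 0.058026
R_eff = 1/U_eff = 17.234 ft²·°F·h/BTU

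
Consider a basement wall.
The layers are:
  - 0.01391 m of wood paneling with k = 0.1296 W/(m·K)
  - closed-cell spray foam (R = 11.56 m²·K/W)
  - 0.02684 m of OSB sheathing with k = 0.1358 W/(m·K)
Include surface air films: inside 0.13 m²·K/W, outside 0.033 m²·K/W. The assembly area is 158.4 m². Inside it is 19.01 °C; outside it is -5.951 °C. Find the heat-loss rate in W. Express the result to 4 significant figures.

328.7 W

0.01391/0.1296 = 0.10733
0.02684/0.1358 = 0.19764
R_total = 0.13 + 0.10733 + 11.56 + 0.19764 + 0.033 = 12.028 m²·K/W
Q = A·ΔT/R = 158.4 × (19.01 − (-5.951)) / 12.028 = 328.72 W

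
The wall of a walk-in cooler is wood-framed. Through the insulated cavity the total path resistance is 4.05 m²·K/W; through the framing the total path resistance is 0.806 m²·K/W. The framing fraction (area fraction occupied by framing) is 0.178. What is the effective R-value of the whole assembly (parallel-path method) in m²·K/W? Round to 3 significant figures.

2.36 m²·K/W

U_eff = 0.822/4.05 + 0.178/0.806 = 0.203 + 0.2208 = 0.4238
R_eff = 1/U_eff = 2.36 m²·K/W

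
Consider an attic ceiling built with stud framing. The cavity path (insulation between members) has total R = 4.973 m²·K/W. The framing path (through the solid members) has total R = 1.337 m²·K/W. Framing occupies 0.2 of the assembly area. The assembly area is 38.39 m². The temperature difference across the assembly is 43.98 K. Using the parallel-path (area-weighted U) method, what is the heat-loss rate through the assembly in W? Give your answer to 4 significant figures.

524.2 W

U_eff = 0.8/4.973 + 0.2/1.337 = 0.16087 + 0.14959 = 0.31046
R_eff = 1/U_eff = 3.2211 m²·K/W
Q = 38.39 × 43.98 / 3.2211 = 524.17 W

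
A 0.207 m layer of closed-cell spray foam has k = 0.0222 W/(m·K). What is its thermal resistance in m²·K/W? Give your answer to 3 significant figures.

R = L/k = 0.207/0.0222 = 9.324 m²·K/W

9.32 m²·K/W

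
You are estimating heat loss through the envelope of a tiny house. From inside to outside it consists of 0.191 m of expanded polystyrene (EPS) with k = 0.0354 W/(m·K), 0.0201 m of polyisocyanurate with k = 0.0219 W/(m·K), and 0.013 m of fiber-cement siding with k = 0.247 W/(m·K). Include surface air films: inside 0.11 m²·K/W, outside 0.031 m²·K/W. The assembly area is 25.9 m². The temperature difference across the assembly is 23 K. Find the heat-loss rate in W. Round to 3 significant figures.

91.5 W

0.191/0.0354 = 5.395
0.0201/0.0219 = 0.9178
0.013/0.247 = 0.05263
R_total = 0.11 + 5.395 + 0.9178 + 0.05263 + 0.031 = 6.507 m²·K/W
Q = A·ΔT/R = 25.9 × 23 / 6.507 = 91.55 W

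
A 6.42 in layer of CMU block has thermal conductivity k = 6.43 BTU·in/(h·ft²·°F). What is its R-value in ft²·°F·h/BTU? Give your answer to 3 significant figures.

0.998 ft²·°F·h/BTU

R = L/k = 6.42/6.43 = 0.9984 ft²·°F·h/BTU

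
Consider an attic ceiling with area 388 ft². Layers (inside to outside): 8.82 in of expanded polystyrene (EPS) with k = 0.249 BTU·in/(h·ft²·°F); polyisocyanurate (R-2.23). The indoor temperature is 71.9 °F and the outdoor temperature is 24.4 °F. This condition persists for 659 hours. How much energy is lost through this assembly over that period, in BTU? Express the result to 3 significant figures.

8.82/0.249 = 35.42
R_total = 35.42 + 2.23 = 37.65 ft²·°F·h/BTU
Q = 388 × (71.9 − 24.4) / 37.65 = 489.5 BTU/h
E = 489.5 × 659 = 322600 BTU

323000 BTU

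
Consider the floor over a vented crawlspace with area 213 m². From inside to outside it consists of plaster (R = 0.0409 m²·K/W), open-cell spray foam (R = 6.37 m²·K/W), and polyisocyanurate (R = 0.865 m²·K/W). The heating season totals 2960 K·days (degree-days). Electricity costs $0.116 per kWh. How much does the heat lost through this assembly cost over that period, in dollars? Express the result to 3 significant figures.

R_total = 0.0409 + 6.37 + 0.865 = 7.276 m²·K/W
E = A × HDD × 24 / R / 1000 = 213 × 2960 × 24 / 7.276 / 1000 = 2080 kWh
Cost = 2080 × 0.116 = $241.2

241 dollars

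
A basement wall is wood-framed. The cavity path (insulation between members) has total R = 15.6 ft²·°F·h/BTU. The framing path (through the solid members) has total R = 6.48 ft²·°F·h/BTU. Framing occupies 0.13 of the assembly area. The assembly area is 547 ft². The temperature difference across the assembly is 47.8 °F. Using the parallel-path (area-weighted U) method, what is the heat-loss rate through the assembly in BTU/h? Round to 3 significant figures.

1980 BTU/h

U_eff = 0.87/15.6 + 0.13/6.48 = 0.05577 + 0.02006 = 0.07583
R_eff = 1/U_eff = 13.19 ft²·°F·h/BTU
Q = 547 × 47.8 / 13.19 = 1983 BTU/h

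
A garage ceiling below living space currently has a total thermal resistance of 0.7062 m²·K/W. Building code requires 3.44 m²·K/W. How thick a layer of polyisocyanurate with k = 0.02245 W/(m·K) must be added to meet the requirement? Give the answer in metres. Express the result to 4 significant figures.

0.06137 m

ΔR = 3.44 − 0.7062 = 2.7338 m²·K/W
L = ΔR × k = 2.7338 × 0.02245 = 0.061374 m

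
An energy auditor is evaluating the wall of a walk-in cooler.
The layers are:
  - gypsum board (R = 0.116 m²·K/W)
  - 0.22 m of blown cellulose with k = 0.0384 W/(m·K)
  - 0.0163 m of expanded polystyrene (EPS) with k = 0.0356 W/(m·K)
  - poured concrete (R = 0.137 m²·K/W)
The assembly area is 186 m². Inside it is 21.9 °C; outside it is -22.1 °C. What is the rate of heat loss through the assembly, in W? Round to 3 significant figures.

1270 W

0.22/0.0384 = 5.729
0.0163/0.0356 = 0.4579
R_total = 0.116 + 5.729 + 0.4579 + 0.137 = 6.44 m²·K/W
Q = A·ΔT/R = 186 × (21.9 − (-22.1)) / 6.44 = 1271 W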